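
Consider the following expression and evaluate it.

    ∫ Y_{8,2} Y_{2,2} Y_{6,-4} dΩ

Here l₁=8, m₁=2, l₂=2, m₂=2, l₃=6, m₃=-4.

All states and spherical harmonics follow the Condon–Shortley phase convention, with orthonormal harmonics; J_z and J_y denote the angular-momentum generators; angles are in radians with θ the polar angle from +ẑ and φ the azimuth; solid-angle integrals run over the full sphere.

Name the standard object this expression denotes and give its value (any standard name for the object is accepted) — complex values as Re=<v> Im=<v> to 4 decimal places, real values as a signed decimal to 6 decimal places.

Gaunt coefficient, +0.032867

This is a Gaunt coefficient — the integral of a triple product of spherical harmonics over the sphere.
Rules hold: Σm=0, L=16 even, 6≤6≤10.
N = 17·5·13 = 1105
Δ = 4!·12!·0!/17! = 1/30940
Racah Σ t=2..2: t=2:+1/2073600 = 1/2073600
⇒ 3j(8 2 6; 0 0 0)² = 28/1105, sgn +1
Racah Σ t=4..4: t=4:+1/174182400 = 1/174182400
⇒ 3j(8 2 6; 2 2 -4)² = 3/6188, sgn +1
4πI² = N·(3j₀)²·(3jₘ)² = 3/221
I = +1·√(0.0135747/4π) = 0.03286696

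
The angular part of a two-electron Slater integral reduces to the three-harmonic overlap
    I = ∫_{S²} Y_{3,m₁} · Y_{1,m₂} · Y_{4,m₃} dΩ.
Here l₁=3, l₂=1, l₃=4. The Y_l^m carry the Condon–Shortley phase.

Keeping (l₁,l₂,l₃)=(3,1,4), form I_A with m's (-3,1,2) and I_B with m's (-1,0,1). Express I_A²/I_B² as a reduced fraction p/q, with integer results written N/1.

1/15

Same 3,1,4: normalisation and zero-m 3j drop out of the ratio.
A: Δ: 0! 6! 2! / 9! → 1/252; sum: t=0:+1/1440 = 1/1440; 3j²(3 1 4; -3 1 2) = Δ·Π!·Σ² = 1/252  (sign +1)
B: Δ: 0! 6! 2! / 9! → 1/252; sum: t=0:+1/48 = 1/48; 3j²(3 1 4; -1 0 1) = Δ·Π!·Σ² = 5/84  (sign -1)
I_A²/I_B² = (1/252)/(5/84) = 1/15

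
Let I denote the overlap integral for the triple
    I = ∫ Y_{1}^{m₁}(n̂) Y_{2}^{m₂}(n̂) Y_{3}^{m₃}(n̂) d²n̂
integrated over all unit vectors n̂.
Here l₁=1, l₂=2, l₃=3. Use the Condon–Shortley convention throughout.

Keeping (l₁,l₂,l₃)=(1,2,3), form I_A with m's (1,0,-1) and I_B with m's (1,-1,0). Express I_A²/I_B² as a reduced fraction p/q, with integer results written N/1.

Shared (l₁,l₂,l₃)=(1,2,3): N and (l;000)² cancel in I_A²/I_B².
A: Δ = 0!·2!·4!/7! = 1/105; Racah Σ t=0..0: t=0:+1/8 = 1/8; ⇒ 3j(1 2 3; 1 0 -1)² = 2/35, sgn +1
B: Δ = 0!·2!·4!/7! = 1/105; Racah Σ t=0..0: t=0:+1/12 = 1/12; ⇒ 3j(1 2 3; 1 -1 0)² = 1/35, sgn -1
I_A²/I_B² = (2/35)/(1/35) = 2/1

2/1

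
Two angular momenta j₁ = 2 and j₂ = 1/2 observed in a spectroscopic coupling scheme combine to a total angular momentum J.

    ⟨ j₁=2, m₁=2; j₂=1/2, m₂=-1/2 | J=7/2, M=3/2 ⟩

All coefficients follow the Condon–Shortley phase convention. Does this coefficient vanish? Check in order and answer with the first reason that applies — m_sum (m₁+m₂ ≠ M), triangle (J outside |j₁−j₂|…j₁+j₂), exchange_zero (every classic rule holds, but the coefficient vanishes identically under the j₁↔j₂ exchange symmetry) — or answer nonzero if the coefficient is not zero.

triangle

m-sum: m₁+m₂ = 2+(-1/2) = 3/2, M = 3/2  ✓
triangle: need |j₁−j₂| ≤ J ≤ j₁+j₂, i.e. J ∈ [3/2, 5/2]; J = 7/2 is outside ✗ ⇒ coefficient is 0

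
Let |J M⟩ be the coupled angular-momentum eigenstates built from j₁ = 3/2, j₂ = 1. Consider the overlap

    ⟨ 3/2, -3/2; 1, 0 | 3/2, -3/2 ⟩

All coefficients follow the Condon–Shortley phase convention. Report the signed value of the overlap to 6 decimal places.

√[4·1!2!1!/5! · 0!3!1!1!0!3!] = √(12/5)
  +(−1)^1/∏(1,0,2,0,0,1)! = -1/2  (running -1/2)
⟨..|..⟩ = √(12/5)·(-1/2) = -0.774597

−√(3/5) = -0.774597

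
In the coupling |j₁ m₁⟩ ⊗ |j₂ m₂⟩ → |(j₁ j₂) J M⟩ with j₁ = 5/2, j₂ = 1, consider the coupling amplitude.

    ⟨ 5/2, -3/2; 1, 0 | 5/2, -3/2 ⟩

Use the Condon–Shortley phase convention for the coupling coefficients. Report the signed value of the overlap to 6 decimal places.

-0.507093

j₁+j₂−J=1  J+j₁−j₂=4  J−j₁+j₂=1  j₁+j₂+J+1=7
(j₁±m₁, j₂±m₂, J±M) = (1,4,1,1,1,4)
P² = 576/35
sum k=0..1:
  [0] +1/24 = 1/24
  [1] −1/6 = -1/6
S = -1/8
C² = P²·S² = 9/35 ; C = -0.507093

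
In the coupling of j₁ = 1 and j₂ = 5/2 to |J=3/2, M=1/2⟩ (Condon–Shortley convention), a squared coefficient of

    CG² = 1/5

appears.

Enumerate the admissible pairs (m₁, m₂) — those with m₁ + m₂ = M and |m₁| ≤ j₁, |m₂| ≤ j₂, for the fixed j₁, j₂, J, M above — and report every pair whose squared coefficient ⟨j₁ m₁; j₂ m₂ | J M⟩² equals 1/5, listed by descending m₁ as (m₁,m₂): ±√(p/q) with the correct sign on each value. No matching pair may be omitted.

Admissible pairs with m₁+m₂ = M = 1/2: (-1,3/2), (0,1/2), (1,-1/2)
  (m₁,m₂)=(1,-1/2): CG² = 1/5, CG = +√(1/5)   ← matches the target
  (m₁,m₂)=(0,1/2): CG² = 2/5, CG = −√(2/5)
  (m₁,m₂)=(-1,3/2): CG² = 2/5, CG = +√(2/5)
Pairs with CG² = 1/5: (1,-1/2): +√(1/5)

(1,-1/2): +√(1/5)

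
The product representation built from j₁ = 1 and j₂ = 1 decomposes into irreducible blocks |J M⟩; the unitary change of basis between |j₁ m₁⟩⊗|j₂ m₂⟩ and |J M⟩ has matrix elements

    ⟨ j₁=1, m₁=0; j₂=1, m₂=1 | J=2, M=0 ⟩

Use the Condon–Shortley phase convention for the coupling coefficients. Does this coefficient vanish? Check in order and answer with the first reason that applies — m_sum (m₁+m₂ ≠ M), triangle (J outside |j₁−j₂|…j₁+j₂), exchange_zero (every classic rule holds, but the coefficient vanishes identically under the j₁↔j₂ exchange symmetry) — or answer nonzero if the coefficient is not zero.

m_sum

m-sum: m₁+m₂ = 0+1 = 1, M = 0  ✗ ⇒ coefficient is 0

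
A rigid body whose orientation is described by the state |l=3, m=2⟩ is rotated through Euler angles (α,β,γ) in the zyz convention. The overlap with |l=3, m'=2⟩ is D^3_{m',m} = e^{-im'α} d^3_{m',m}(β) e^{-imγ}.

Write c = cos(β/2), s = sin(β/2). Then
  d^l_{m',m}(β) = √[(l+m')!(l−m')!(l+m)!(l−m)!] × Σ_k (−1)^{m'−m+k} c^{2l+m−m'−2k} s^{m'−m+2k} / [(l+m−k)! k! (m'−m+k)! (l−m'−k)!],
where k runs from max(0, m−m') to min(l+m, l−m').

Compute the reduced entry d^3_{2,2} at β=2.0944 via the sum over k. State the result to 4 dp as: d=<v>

d^3_{2,2}(β=2.0944) via the finite sum:
Half-angle: c=0.499998, s=0.866027. N=√(120·1·120·1)=120.000000
k: max(0,(2)−(2))=0 … min(3+(2),3−(2))=1
  k=0: (−1)^0·120.0000/(120)·0.5000^6·0.8660^0 = +0.015625
  k=1: (−1)^1·120.0000/(24)·0.5000^4·0.8660^2 = -0.234372
d^3_{2,2}(2.0944) = +0.015625 -0.234372 = -0.218747

d=-0.2187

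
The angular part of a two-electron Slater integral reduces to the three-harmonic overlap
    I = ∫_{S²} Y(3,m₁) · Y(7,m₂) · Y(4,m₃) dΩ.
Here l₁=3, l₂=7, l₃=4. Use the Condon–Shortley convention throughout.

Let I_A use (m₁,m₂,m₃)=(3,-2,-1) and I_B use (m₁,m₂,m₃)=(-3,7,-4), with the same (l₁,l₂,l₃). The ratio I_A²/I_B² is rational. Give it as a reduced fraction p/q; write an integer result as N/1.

Shared (l₁,l₂,l₃)=(3,7,4): N and (l;000)² cancel in I_A²/I_B².
A: Δ = 6!·0!·8!/15! = 1/45045; Racah Σ t=0..0: t=0:+1/518400 = 1/518400; ⇒ 3j(3 7 4; 3 -2 -1)² = 4/2145, sgn -1
B: Δ = 6!·0!·8!/15! = 1/45045; Racah Σ t=6..6: t=6:+1/29030400 = 1/29030400; ⇒ 3j(3 7 4; -3 7 -4)² = 1/15, sgn +1
I_A²/I_B² = (4/2145)/(1/15) = 4/143

4/143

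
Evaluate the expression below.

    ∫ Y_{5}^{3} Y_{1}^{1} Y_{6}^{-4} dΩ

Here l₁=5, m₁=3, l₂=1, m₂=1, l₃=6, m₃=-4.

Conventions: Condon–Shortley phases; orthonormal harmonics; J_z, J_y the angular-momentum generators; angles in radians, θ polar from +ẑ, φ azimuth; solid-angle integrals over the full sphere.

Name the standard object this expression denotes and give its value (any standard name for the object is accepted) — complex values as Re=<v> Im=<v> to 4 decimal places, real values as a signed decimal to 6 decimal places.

Gaunt coefficient, +0.274090

This is a Gaunt coefficient — the integral of a triple product of spherical harmonics over the sphere.
m-sum 0 ✓  L=12 even ✓  4≤6≤6 ✓
Π(2lᵢ+1) = 11×3×13 = 429
triangle coeff Δ(5,1,6) = 1/858
Σ_t [0,0]: t=0:+1/14400 = 1/14400
(3j)²=6/143 [(5 1 6; 0 0 0)], sign=+1
Σ_t [0,0]: t=0:+1/161280 = 1/161280
(3j)²=15/286 [(5 1 6; 3 1 -4)], sign=+1
⇒ 4πI² = 135/143
I = (+1)√(135/143/(4π)) = 0.27409047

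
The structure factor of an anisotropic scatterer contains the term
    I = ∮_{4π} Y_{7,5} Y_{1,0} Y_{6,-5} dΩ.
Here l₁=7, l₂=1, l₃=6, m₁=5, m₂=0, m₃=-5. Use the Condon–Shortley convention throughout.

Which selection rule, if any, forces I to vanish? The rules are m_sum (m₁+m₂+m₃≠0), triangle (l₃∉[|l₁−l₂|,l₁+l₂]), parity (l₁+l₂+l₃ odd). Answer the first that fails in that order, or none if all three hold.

none

azimuthal sum: 5 + 0 − 5 = 0  ✓
6 ≤ 6 ≤ 8 (triangle on l)  ✓
L = 7 + 1 + 6 = 14 (even)  ✓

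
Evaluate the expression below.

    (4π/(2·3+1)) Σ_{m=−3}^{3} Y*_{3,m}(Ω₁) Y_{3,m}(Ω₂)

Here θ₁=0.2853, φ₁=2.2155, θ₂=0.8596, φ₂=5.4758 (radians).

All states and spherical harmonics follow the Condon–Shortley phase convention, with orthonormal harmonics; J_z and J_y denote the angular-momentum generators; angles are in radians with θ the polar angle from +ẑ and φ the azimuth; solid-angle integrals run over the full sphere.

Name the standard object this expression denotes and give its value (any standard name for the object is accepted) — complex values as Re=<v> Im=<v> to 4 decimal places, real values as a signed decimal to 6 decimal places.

This sum is the spherical-harmonic addition theorem: it equals the Legendre polynomial P_l(cos γ) of the angle γ between the two directions.
Term-by-term m-sum for l=3 (normalisation 4π/7 = 1.795196):
  m=-3: Y*=(0.008694, 0.003306)  Y=(-0.136451, 0.119541)  product (-0.001581, 0.000588)
  m=-2: Y*=(-0.021571, -0.074626)  Y=(-0.016831, 0.382493)  product (0.028907, -0.006995)
  m=-1: Y*=(-0.196999, 0.262008)  Y=(0.191342, 0.199947)  product (-0.090082, 0.010744)
  m=+0: Y*=(0.574358, -0.000000)  Y=(-0.211835, 0.000000)  product (-0.121669, 0.000000)
  m=+1: Y*=(0.196999, 0.262008)  Y=(-0.191342, 0.199947)  product (-0.090082, -0.010744)
  m=+2: Y*=(-0.021571, 0.074626)  Y=(-0.016831, -0.382493)  product (0.028907, 0.006995)
  m=+3: Y*=(-0.008694, 0.003306)  Y=(0.136451, 0.119541)  product (-0.001581, -0.000588)
Σ over m = (-0.247182, -0.000000); ×(4π/7) → (-0.443741, -0.000000). Real part: -0.443741

Legendre polynomial (addition theorem), -0.443741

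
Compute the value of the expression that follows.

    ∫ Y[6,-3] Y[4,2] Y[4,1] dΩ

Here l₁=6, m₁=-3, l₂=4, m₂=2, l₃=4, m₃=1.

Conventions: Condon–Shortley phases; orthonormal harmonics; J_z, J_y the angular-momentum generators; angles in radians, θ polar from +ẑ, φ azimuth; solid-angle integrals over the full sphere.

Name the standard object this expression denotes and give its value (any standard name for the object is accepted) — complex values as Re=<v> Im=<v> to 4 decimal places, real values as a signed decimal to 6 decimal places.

Gaunt coefficient, -0.103072

This is a Gaunt coefficient — the integral of a triple product of spherical harmonics over the sphere.
m-sum 0 ✓  L=14 even ✓  2≤4≤10 ✓
Π(2lᵢ+1) = 13×9×9 = 1053
triangle coeff Δ(6,4,4) = 1/1261260
Σ_t [2,4]: t=2:+1/4608 t=3:−1/1296 t=4:+1/4608 = -7/20736
(3j)²=20/1287 [(6 4 4; 0 0 0)], sign=-1
Σ_t [4,6]: t=4:+1/11520 t=5:−1/5760 t=6:+1/51840 = -7/103680
(3j)²=7/858 [(6 4 4; -3 2 1)], sign=+1
⇒ 4πI² = 210/1573
I = (-1)√(210/1573/(4π)) = -0.10307192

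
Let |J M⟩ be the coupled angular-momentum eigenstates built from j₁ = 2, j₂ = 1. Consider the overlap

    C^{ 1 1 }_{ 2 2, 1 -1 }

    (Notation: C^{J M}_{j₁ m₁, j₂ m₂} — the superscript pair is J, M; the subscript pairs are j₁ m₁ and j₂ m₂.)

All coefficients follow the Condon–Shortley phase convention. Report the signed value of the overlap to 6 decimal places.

√[3·2!2!0!/5! · 4!0!0!2!2!0!] = √(48/5)
  +(−1)^0/∏(0,2,0,0,2,0)! = 1/4  (running 1/4)
⟨..|..⟩ = √(48/5)·(1/4) = +0.774597

+√(3/5) = +0.774597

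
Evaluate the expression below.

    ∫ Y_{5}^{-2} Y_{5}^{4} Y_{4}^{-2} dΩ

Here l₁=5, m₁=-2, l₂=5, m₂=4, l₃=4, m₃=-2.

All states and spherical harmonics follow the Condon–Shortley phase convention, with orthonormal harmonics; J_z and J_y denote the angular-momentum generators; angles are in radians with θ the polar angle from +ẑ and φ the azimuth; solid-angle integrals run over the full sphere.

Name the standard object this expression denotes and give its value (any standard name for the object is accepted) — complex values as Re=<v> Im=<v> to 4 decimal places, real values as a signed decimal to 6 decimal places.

This is a Gaunt coefficient — the integral of a triple product of spherical harmonics over the sphere.
Checks pass: Σm=0; 14 even; l₃=4∈[0,10].
(2·5+1)(2·5+1)(2·4+1) = 1089
Δ: 6! 4! 4! / 15! → 1/3153150
sum: t=1:−1/69120 t=2:+1/1728 t=3:−1/576 t=4:+1/1728 t=5:−1/69120 = -7/11520
3j²(5 5 4; 0 0 0) = Δ·Π!·Σ² = 2/143  (sign -1)
sum: t=5:−1/11520 t=6:+1/25920 = -1/20736
3j²(5 5 4; -2 4 -2) = Δ·Π!·Σ² = 5/429  (sign -1)
combine: 4πI² = 1089·2/143·5/429 = 30/169
take √, sign +1: I = 0.11885360

Gaunt coefficient, +0.118854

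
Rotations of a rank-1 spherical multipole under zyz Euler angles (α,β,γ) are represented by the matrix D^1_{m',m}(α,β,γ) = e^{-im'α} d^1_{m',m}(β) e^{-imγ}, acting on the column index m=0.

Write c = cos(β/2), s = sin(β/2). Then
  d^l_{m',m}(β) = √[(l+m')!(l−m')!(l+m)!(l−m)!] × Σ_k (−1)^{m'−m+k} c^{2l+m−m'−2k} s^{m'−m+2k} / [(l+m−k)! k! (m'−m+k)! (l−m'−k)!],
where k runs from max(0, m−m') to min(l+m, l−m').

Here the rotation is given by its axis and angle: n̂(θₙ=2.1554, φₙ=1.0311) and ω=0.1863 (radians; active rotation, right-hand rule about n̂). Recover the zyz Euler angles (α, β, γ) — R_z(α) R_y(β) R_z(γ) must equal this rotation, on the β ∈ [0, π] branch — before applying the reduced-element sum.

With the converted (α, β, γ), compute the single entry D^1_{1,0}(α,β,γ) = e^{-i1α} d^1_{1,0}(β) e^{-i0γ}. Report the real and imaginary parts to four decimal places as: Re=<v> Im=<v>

Re=-0.0908 Im=-0.0610

Axis–angle → zyz. n̂ = (sinθₙcosφₙ, sinθₙsinφₙ, cosθₙ) = (+0.428537, +0.715400, -0.551869), ω = 0.1863.
R = I cosω + sinω [n̂]ₓ + (1−cosω) n̂n̂ᵀ gives
  R = [+0.985874, +0.107524, +0.128417; -0.096915, +0.991552, -0.086207; -0.136602, +0.072544, +0.987966]
β = atan2(√(R₁₃²+R₂₃²), R₃₃) = 0.155293; α = atan2(R₂₃, R₁₃) mod 2π = 5.691979; γ = atan2(R₃₂, −R₃₁) mod 2π = 0.488186
D^1_{1,0}(5.6920,0.1553,0.4882) = e^{-i·1·5.6920}·d^1_{1,0}(0.1553)·e^{-i·0·0.4882}. Compute d first:
With c≡cos(β/2)=0.996987 and s≡sin(β/2)=0.077568, N=[2·1·1·1]^{1/2}=1.414214
The bounds max(0,m−m')=0 and min(l+m,l−m')=0 give 1 term
  k=0: (−1)^1·1.4142/(1)·0.9970^1·0.0776^1 = -0.109368
d^1_{1,0}(0.1553) = -0.109368
Attach z-rotation phases: D = e^{-i(1)(5.6920)}·(-0.109368)·e^{-i(0)(0.4882)} = -0.090805-0.060958i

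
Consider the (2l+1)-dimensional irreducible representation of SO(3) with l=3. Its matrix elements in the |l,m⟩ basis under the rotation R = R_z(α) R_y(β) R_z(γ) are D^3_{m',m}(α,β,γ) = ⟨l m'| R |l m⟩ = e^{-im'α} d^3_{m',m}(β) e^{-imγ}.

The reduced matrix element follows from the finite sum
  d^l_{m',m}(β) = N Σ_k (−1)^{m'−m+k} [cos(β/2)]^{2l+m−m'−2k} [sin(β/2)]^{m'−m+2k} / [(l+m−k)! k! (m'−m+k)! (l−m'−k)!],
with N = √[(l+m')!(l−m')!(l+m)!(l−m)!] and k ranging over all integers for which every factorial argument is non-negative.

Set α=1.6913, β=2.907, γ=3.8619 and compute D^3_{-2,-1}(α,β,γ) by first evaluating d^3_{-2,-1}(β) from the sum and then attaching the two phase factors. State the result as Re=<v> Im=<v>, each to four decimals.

First d^3_{-2,-1}(β=2.9070), then the phase factors e^{-i(-2)α} and e^{-i(-1)γ}:
Half-angle: c=0.117028, s=0.993129. N=√(1·120·2·24)=75.894664
k∈{1,2} keeps every argument non-negative
  k=1: (−1)^0·75.8947/(24)·0.1170^5·0.9931^1 = +0.000069
  k=2: (−1)^1·75.8947/(12)·0.1170^3·0.9931^3 = -0.009929
d^3_{-2,-1}(2.9070) = +0.000069 -0.009929 = -0.009860
D = (-0.971098-0.238681i)·(-0.009860)·(-0.751603-0.659616i) = -0.005644-0.008085i

Re=-0.0056 Im=-0.0081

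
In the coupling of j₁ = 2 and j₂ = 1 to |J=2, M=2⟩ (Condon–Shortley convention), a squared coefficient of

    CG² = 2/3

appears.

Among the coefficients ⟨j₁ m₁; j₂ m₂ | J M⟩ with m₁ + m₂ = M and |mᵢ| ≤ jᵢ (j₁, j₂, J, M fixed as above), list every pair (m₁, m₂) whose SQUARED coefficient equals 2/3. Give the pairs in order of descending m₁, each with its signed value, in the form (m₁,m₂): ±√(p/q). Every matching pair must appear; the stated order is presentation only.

Admissible pairs with m₁+m₂ = M = 2: (1,1), (2,0)
  (m₁,m₂)=(2,0): CG² = 2/3, CG = +√(2/3)   ← matches the target
  (m₁,m₂)=(1,1): CG² = 1/3, CG = −√(1/3)
Pairs with CG² = 2/3: (2,0): +√(2/3)

(2,0): +√(2/3)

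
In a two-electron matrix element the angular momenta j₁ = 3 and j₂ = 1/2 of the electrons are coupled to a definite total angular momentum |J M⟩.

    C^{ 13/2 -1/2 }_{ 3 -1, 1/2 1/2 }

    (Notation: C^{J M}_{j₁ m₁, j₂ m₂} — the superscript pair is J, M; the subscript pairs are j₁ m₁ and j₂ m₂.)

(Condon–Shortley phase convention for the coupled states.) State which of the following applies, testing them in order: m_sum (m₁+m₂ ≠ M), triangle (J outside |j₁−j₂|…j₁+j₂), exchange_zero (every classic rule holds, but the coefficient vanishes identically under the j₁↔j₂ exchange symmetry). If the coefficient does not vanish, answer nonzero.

triangle

m-sum: m₁+m₂ = -1+1/2 = -1/2, M = -1/2  ✓
triangle: need |j₁−j₂| ≤ J ≤ j₁+j₂, i.e. J ∈ [5/2, 7/2]; J = 13/2 is outside ✗ ⇒ coefficient is 0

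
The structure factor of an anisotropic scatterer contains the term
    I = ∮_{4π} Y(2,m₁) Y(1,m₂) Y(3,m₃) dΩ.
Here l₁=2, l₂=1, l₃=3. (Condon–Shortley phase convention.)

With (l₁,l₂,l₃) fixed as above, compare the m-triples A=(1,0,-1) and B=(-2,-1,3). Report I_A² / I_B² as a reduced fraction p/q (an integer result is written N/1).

l's match ⇒ only the (l;m) 3-j factors differ between A and B.
A: triangle coeff Δ(2,1,3) = 1/105; Σ_t [0,0]: t=0:+1/6 = 1/6; (3j)²=8/105 [(2 1 3; 1 0 -1)], sign=+1
B: triangle coeff Δ(2,1,3) = 1/105; Σ_t [0,0]: t=0:+1/48 = 1/48; (3j)²=1/7 [(2 1 3; -2 -1 3)], sign=+1
I_A²/I_B² = (8/105)/(1/7) = 8/15

8/15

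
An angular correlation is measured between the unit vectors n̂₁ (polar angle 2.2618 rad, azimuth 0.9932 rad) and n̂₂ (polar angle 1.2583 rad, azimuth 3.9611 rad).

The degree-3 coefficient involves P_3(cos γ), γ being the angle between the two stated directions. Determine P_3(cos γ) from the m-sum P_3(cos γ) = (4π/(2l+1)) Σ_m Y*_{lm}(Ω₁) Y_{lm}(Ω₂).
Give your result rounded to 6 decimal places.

Term-by-term m-sum for l=3 (normalisation 4π/7 = 1.795196):
  m=-3: Y*=-0.18843 + 0.03079j  Y=0.27884 + 0.22690j  product -0.05953 - 0.03417j
  m=-2: Y*=0.15616 - 0.35385j  Y=-0.01939 - 0.28384j  product -0.10346 - 0.03746j
  m=-1: Y*=0.14017 + 0.21508j  Y=0.11071 - 0.11853j  product 0.04101 + 0.00720j
  m=+0: Y*=0.23050 + 0.00000j  Y=-0.28996 + 0.00000j  product -0.06684 + 0.00000j
  m=+1: Y*=-0.14017 + 0.21508j  Y=-0.11071 - 0.11853j  product 0.04101 - 0.00720j
  m=+2: Y*=0.15616 + 0.35385j  Y=-0.01939 + 0.28384j  product -0.10346 + 0.03746j
  m=+3: Y*=0.18843 + 0.03079j  Y=-0.27884 + 0.22690j  product -0.05953 + 0.03417j
Total Σ_m = -0.31079 + 0.00000j. Multiply by 1.795196: -0.55794 + 0.00000j. P_3(cos γ) = -0.557938

-0.557938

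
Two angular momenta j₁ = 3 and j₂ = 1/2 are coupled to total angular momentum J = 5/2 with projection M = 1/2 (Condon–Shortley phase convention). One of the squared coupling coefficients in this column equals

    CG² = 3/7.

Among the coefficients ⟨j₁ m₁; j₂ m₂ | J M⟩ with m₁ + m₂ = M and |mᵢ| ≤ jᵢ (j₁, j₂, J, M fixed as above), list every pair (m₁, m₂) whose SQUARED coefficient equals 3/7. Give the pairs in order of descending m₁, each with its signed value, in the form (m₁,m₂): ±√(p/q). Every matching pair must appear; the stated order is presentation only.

Admissible pairs with m₁+m₂ = M = 1/2: (0,1/2), (1,-1/2)
  (m₁,m₂)=(1,-1/2): CG² = 4/7, CG = +√(4/7)
  (m₁,m₂)=(0,1/2): CG² = 3/7, CG = −√(3/7)   ← matches the target
Pairs with CG² = 3/7: (0,1/2): −√(3/7)

(0,1/2): −√(3/7)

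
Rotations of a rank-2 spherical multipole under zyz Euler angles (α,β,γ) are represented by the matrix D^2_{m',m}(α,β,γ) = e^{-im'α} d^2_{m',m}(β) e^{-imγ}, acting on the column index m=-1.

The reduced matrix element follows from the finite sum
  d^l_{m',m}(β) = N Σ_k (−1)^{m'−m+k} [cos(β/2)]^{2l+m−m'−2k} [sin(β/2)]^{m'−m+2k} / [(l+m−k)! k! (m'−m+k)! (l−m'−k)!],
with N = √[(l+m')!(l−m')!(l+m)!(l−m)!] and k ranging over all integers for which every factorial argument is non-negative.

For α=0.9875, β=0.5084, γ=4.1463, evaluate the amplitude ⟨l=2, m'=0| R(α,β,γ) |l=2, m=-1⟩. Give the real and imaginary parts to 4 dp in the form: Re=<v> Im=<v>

Re=0.2793 Im=0.4395

First d^2_{0,-1}(β=0.5084), then the phase factors e^{-i(0)α} and e^{-i(-1)γ}:
Half-angle: c=0.967865, s=0.251471. N=√(2·2·1·6)=4.898979
k∈{0,1} keeps every argument non-negative
  k=0: (−1)^1·4.8990/(2)·0.9679^3·0.2515^1 = -0.558480
  k=1: (−1)^2·4.8990/(2)·0.9679^1·0.2515^3 = +0.037701
d^2_{0,-1}(0.5084) = -0.558480 +0.037701 = -0.520779
D = (+1.000000+0.000000i)·(-0.520779)·(-0.536335-0.844005i) = +0.279312+0.439540i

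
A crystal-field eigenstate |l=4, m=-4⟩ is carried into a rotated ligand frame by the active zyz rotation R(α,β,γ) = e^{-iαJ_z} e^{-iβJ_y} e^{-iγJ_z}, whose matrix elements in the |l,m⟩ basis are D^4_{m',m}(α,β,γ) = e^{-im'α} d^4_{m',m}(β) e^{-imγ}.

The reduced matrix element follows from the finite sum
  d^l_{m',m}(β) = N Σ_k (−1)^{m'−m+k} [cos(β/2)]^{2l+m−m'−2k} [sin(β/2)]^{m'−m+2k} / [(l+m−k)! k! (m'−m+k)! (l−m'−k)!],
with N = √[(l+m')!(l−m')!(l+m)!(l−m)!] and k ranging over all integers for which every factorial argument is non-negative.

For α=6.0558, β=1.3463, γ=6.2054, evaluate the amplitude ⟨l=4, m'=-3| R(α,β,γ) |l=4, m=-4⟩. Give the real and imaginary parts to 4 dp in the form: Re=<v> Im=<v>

Re=-0.1719 Im=0.2639

Split into d^4_{-3,-4}(β=1.3463) × two z-phases.
Half-angle: c=0.781862, s=0.623452. N=√(1·5040·1·40320)=14255.272709
Admissible k: 0..0 (factorial args all ≥0)
  k=0: (−1)^1·14255.2727/(5040)·0.7819^7·0.6235^1 = -0.314961
d^4_{-3,-4}(1.3463) = -0.314961
Phases: e^{-i·(-3)·6.0558}=+0.776215-0.630468i, e^{-i·(-4)·6.2054}=+0.951985-0.306145i ⇒ D=-0.171947+0.263884i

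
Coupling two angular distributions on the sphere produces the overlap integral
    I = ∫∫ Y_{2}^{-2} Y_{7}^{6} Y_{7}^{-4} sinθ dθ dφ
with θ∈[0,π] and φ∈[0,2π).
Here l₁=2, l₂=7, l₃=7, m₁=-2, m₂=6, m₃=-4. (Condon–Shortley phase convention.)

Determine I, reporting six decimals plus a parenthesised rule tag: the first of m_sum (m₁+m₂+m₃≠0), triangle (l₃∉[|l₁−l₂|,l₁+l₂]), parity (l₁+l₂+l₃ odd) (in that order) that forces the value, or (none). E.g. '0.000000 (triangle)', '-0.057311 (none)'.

Rules hold: Σm=0, L=16 even, 5≤7≤9.
N = 5·15·15 = 1125
Δ = 2!·2!·12!/17! = 1/185640
Racah Σ t=0..2: t=0:+1/2419200 t=1:−1/518400 t=2:+1/2419200 = -1/907200
⇒ 3j(2 7 7; 0 0 0)² = 56/3315, sgn +1
Racah Σ t=2..2: t=2:+1/159667200 = 1/159667200
⇒ 3j(2 7 7; -2 6 -4)² = 9/1190, sgn -1
4πI² = N·(3j₀)²·(3jₘ)² = 540/3757
I = -1·√(0.143732/4π) = -0.10694768
No selection rule forces the value: the integral is nonzero (none).

-0.106948 (none)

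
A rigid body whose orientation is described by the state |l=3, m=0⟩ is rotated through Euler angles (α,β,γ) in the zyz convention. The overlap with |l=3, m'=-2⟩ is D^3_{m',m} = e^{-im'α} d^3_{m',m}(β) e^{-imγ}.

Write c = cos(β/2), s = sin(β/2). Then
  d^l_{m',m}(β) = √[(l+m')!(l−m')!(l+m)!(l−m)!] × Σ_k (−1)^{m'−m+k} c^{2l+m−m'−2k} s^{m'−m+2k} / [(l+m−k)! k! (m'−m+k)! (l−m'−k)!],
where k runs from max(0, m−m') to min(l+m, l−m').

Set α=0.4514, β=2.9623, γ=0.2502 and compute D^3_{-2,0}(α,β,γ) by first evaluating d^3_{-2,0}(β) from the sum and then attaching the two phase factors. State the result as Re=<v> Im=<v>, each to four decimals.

Re=-0.0265 Im=-0.0336

Split into d^3_{-2,0}(β=2.9623) × two z-phases.
Half-angle: c=0.089526, s=0.995984. N=√(1·120·6·6)=65.726707
k: max(0,(0)−(-2))=2 … min(3+(0),3−(-2))=3
  k=2: (−1)^0·65.7267/(12)·0.0895^4·0.9960^2 = +0.000349
  k=3: (−1)^1·65.7267/(12)·0.0895^2·0.9960^4 = -0.043199
d^3_{-2,0}(2.9623) = +0.000349 -0.043199 = -0.042850
Attach z-rotation phases: D = e^{-i(-2)(0.4514)}·(-0.042850)·e^{-i(0)(0.2502)} = -0.026542-0.033640i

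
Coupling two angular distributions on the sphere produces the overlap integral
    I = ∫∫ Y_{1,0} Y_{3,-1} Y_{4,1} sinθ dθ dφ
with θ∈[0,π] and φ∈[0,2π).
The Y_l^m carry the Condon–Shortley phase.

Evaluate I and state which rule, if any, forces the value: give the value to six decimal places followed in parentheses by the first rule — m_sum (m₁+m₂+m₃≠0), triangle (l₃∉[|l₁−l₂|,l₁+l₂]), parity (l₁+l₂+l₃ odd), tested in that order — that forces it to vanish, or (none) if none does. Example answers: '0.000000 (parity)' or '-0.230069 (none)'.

Rules hold: Σm=0, L=8 even, 2≤4≤4.
N = 3·7·9 = 189
Δ = 0!·2!·6!/9! = 1/252
Racah Σ t=0..0: t=0:+1/36 = 1/36
⇒ 3j(1 3 4; 0 0 0)² = 4/63, sgn +1
Racah Σ t=0..0: t=0:+1/48 = 1/48
⇒ 3j(1 3 4; 0 -1 1)² = 5/84, sgn -1
4πI² = N·(3j₀)²·(3jₘ)² = 5/7
I = -1·√(0.714286/4π) = -0.23841361
No selection rule forces the value: the integral is nonzero (none).

-0.238414 (none)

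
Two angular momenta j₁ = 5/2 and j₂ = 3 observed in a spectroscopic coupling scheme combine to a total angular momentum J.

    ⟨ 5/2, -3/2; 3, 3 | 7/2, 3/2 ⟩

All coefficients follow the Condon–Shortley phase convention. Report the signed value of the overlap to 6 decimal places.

+0.534522

√[8·2!3!4!/10! · 1!4!6!0!5!2!] = √(18432/7)
  +(−1)^2/∏(2,0,2,4,1,0)! = 1/96  (running 1/96)
⟨..|..⟩ = √(18432/7)·(1/96) = +0.534522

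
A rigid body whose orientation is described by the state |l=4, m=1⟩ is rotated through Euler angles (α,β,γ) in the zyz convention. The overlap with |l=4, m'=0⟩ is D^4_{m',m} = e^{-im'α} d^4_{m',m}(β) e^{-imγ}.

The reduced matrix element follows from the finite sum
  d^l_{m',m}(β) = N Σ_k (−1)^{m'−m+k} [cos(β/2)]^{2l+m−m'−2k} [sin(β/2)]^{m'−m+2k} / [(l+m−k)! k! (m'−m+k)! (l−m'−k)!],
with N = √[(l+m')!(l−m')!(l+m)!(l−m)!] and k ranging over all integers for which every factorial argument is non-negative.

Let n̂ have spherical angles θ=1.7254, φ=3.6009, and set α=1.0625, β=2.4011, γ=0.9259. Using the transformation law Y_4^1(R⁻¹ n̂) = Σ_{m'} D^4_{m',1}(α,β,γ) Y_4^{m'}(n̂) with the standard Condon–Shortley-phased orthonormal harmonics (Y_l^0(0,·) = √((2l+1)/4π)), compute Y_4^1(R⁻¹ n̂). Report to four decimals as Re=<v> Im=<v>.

Re=-0.3003 Im=0.0779

Need the full column D^4_{m',1} for m'=−4..4 at α=1.0625, β=2.4011, γ=0.9259.
cos(β/2)=0.361845, sin(β/2)=0.932238
d^4_{-4,1}: single k=5 term ⇒ +0.249630;  D = -0.245484-0.045307i
d^4_{-3,1}: k∈[4..5] ⇒ +0.171284 -0.682146 = -0.510861;  D = +0.325499-0.393738i
d^4_{-2,1}: k∈[3..5] ⇒ +0.071074 -0.707634 +0.939393 = +0.302832;  D = +0.109988+0.282153i
d^4_{-1,1}: k∈[2..5] ⇒ +0.019507 -0.388436 +1.289134 -0.570447 = +0.349758;  D = +0.346500+0.047628i
d^4_{0,1}: k∈[1..4] ⇒ +0.003386 -0.134853 +0.895094 -0.990207 = -0.226580;  D = -0.136201+0.181074i
d^4_{1,1}: k∈[0..3] ⇒ +0.000294 -0.029260 +0.388436 -0.859423 = -0.499953;  D = +0.202767+0.456989i
d^4_{2,1}: k∈[0..2] ⇒ -0.003212 +0.106611 -0.471756 = -0.368358;  D = +0.366844+0.033362i
d^4_{3,1}: k∈[0..1] ⇒ +0.015483 -0.171284 = -0.155801;  D = +0.087842-0.128677i
d^4_{4,1}: single k=0 term ⇒ -0.037609;  D = -0.016815-0.033641i
Y_4^{m'}(θ=1.7254,φ=3.6009) and Σ D·Y over m':
  (-0.2455-0.0453i)·(-0.1111-0.4069i)  (+0.3255-0.3937i)·(+0.0356-0.1825i)  (+0.1100+0.2822i)·(-0.1653+0.2165i)  (+0.3465+0.0476i)·(-0.1829+0.0904i)  (-0.1362+0.1811i)·(+0.2442+0.0000i)  (+0.2028+0.4570i)·(+0.1829+0.0904i)  (+0.3668+0.0334i)·(-0.1653-0.2165i)  (+0.0878-0.1287i)·(-0.0356-0.1825i)  (-0.0168-0.0336i)·(-0.1111+0.4069i)
Y_4^1(R⁻¹ n̂) = -0.300339+0.077922i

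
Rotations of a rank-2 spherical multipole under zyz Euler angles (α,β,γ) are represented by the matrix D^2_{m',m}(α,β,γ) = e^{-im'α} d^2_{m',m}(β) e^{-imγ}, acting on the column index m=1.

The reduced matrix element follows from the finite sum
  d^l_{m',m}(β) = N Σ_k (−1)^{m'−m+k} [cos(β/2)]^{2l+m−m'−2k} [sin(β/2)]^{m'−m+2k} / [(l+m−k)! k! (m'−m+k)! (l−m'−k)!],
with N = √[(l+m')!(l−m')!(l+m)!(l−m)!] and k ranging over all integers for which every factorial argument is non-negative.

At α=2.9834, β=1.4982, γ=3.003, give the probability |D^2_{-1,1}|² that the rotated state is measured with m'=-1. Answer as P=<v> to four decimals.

P=0.2820

D^2_{-1,1}(2.9834,1.4982,3.0030) = e^{-i·-1·2.9834}·d^2_{-1,1}(1.4982)·e^{-i·1·3.0030}. Compute d first:
c=cos(1.498200/2)=0.732302, s=sin(1.498200/2)=0.680980; N=√[1·6·6·1]=6.000000
k∈{2,3} keeps every argument non-negative
  k=2: (−1)^0·6.0000/(2)·0.7323^2·0.6810^2 = +0.746054
  k=3: (−1)^1·6.0000/(6)·0.7323^0·0.6810^4 = -0.215049
d^2_{-1,1}(1.4982) = +0.746054 -0.215049 = +0.531005
|D^2_{-1,1}|² = |d^2_{-1,1}(β)|² = (+0.531005)² = 0.281967 (the z-rotation phases have unit modulus)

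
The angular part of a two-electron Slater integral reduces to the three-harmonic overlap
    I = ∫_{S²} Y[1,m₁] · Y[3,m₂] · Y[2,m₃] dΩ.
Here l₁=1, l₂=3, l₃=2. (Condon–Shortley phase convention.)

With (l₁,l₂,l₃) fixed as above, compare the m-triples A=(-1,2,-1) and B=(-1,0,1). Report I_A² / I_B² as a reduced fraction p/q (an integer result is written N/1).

l's match ⇒ only the (l;m) 3-j factors differ between A and B.
A: triangle coeff Δ(1,3,2) = 1/105; Σ_t [2,2]: t=2:+1/12 = 1/12; (3j)²=2/21 [(1 3 2; -1 2 -1)], sign=-1
B: triangle coeff Δ(1,3,2) = 1/105; Σ_t [2,2]: t=2:+1/12 = 1/12; (3j)²=1/35 [(1 3 2; -1 0 1)], sign=-1
I_A²/I_B² = (2/21)/(1/35) = 10/3

10/3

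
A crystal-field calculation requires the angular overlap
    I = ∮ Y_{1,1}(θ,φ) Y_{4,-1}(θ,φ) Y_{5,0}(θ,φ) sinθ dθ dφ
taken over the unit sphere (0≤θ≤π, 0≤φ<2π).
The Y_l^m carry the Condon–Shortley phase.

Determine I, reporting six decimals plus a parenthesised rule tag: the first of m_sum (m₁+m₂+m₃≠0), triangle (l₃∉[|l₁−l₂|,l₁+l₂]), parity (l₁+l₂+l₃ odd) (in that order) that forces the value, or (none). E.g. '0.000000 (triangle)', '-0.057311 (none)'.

0.155288 (none)

Rules hold: Σm=0, L=10 even, 3≤5≤5.
N = 3·9·11 = 297
Δ = 0!·2!·8!/11! = 1/495
Racah Σ t=0..0: t=0:+1/576 = 1/576
⇒ 3j(1 4 5; 0 0 0)² = 5/99, sgn -1
Racah Σ t=0..0: t=0:+1/1440 = 1/1440
⇒ 3j(1 4 5; 1 -1 0)² = 2/99, sgn -1
4πI² = N·(3j₀)²·(3jₘ)² = 10/33
I = +1·√(0.30303/4π) = 0.15528807
No selection rule forces the value: the integral is nonzero (none).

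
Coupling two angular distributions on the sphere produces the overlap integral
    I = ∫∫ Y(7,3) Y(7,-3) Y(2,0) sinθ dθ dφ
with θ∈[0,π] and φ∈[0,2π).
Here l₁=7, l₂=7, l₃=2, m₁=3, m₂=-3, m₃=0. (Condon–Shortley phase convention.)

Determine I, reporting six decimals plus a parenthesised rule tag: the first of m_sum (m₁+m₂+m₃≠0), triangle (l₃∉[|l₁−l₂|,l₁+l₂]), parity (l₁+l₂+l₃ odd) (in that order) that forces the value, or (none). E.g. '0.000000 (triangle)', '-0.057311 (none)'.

-0.082772 (none)

Checks pass: Σm=0; 16 even; l₃=2∈[0,14].
(2·7+1)(2·7+1)(2·2+1) = 1125
Δ: 12! 2! 2! / 17! → 1/185640
sum: t=5:−1/2419200 t=6:+1/518400 t=7:−1/2419200 = 1/907200
3j²(7 7 2; 0 0 0) = Δ·Π!·Σ² = 56/3315  (sign +1)
sum: t=2:+1/29030400 t=3:−1/2177280 t=4:+1/3870720 = -29/174182400
3j²(7 7 2; 3 -3 0) = Δ·Π!·Σ² = 841/185640  (sign -1)
combine: 4πI² = 1125·56/3315·841/185640 = 4205/48841
take √, sign -1: I = -0.08277245
No selection rule forces the value: the integral is nonzero (none).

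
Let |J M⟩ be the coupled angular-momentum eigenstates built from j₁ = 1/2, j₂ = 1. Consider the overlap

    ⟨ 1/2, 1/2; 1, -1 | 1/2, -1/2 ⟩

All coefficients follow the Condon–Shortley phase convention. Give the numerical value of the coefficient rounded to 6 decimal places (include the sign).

j₁+j₂−J=1  J+j₁−j₂=0  J−j₁+j₂=1  j₁+j₂+J+1=3
(j₁±m₁, j₂±m₂, J±M) = (1,0,0,2,0,1)
P² = 2/3
sum k=0..0:
  [0] +1/1 = 1
S = 1
C² = P²·S² = 2/3 ; C = +0.816497

+0.816497  (= +√(2/3))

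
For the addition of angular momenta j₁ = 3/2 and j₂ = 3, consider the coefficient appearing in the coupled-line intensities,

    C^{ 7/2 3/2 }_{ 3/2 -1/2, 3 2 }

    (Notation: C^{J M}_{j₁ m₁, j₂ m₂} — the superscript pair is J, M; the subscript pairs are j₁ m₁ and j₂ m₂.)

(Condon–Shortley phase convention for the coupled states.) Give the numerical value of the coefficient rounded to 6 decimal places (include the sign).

−√(3/7) = -0.654654

√[8·1!2!5!/9! · 1!2!5!1!5!2!] = √(6400/21)
  +(−1)^0/∏(0,1,2,5,0,0)! = 1/240  (running 1/240)
  +(−1)^1/∏(1,0,1,4,1,1)! = -1/24  (running -3/80)
⟨..|..⟩ = √(6400/21)·(-3/80) = -0.654654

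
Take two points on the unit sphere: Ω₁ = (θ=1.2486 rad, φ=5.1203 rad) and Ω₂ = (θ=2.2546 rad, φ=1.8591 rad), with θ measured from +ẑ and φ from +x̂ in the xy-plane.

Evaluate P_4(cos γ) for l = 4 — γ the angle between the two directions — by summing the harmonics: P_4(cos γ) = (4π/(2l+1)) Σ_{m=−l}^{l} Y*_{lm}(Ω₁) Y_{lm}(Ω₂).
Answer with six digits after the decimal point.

Term-by-term m-sum for l=4 (normalisation 4π/9 = 1.396263):
  [-4]  conj(Y_{4,-4})(Ω₁) = -0.02178 + 0.35758j ; Y_{4,-4}(Ω₂) = 0.06480 - 0.14606j ; Δ = 0.05082 + 0.02635j
  [-3]  conj(Y_{4,-3})(Ω₁) = -0.31808 + 0.11505j ; Y_{4,-3}(Ω₂) = -0.28031 - 0.23894j ; Δ = 0.11665 + 0.04375j
  [-2]  conj(Y_{4,-2})(Ω₁) = 0.06149 + 0.06535j ; Y_{4,-2}(Ω₂) = -0.30227 + 0.19657j ; Δ = -0.03143 - 0.00767j
  [-1]  conj(Y_{4,-1})(Ω₁) = -0.12954 + 0.29976j ; Y_{4,-1}(Ω₂) = -0.01359 - 0.04582j ; Δ = 0.01549 + 0.00186j
  [+0]  conj(Y_{4,0})(Ω₁) = 0.03637 + 0.00000j ; Y_{4,0}(Ω₂) = -0.35948 + 0.00000j ; Δ = -0.01308 + 0.00000j
  [+1]  conj(Y_{4,1})(Ω₁) = 0.12954 + 0.29976j ; Y_{4,1}(Ω₂) = 0.01359 - 0.04582j ; Δ = 0.01549 - 0.00186j
  [+2]  conj(Y_{4,2})(Ω₁) = 0.06149 - 0.06535j ; Y_{4,2}(Ω₂) = -0.30227 - 0.19657j ; Δ = -0.03143 + 0.00767j
  [+3]  conj(Y_{4,3})(Ω₁) = 0.31808 + 0.11505j ; Y_{4,3}(Ω₂) = 0.28031 - 0.23894j ; Δ = 0.11665 - 0.04375j
  [+4]  conj(Y_{4,4})(Ω₁) = -0.02178 - 0.35758j ; Y_{4,4}(Ω₂) = 0.06480 + 0.14606j ; Δ = 0.05082 - 0.02635j
Total Σ_m = 0.28998 - 0.00000j. Multiply by 1.396263: 0.40489 - 0.00000j. P_4(cos γ) = 0.404894

0.404894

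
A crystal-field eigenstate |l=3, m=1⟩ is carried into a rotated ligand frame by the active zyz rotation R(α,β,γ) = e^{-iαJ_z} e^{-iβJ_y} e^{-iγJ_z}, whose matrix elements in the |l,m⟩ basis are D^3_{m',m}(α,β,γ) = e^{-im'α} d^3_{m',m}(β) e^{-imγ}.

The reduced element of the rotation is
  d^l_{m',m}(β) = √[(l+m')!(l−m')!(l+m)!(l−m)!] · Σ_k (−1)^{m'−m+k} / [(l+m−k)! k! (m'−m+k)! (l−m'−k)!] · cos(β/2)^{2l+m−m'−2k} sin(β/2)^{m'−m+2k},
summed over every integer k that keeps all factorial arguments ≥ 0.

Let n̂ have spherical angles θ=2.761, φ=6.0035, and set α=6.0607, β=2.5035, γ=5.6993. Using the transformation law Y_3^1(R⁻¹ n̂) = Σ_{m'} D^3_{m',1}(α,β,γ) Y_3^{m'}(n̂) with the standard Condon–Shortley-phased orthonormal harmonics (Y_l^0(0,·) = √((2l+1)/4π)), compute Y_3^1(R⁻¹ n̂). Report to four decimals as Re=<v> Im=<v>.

Re=-0.2665 Im=-0.1459

Need the full column D^3_{m',1} for m'=−3..3 at α=6.0607, β=2.5035, γ=5.6993.
cos(β/2)=0.313661, sin(β/2)=0.949535
d^3_{-3,1}: single k=4 term ⇒ +0.309750;  D = +0.308669-0.025856i
d^3_{-2,1}: k∈[3..4] ⇒ +0.167088 -0.765624 = -0.598536;  D = -0.592770-0.082878i
d^3_{-1,1}: k∈[2..4] ⇒ +0.052362 -0.639816 +0.732936 = +0.145481;  D = +0.136084+0.051440i
d^3_{0,1}: k∈[1..3] ⇒ +0.009986 -0.274554 +0.838699 = +0.574132;  D = +0.479014+0.316502i
d^3_{1,1}: k∈[0..2] ⇒ +0.000952 -0.069816 +0.479862 = +0.410999;  D = +0.284461+0.296651i
d^3_{2,1}: k∈[0..1] ⇒ -0.009116 +0.167088 = +0.157972;  D = +0.081482+0.135336i
d^3_{3,1}: single k=0 term ⇒ +0.033800;  D = +0.010615+0.032089i
Y_3^{m'}(θ=2.761,φ=6.0035) and Σ D·Y over m':
  (+0.3087-0.0259i)·(+0.0143+0.0159i)  (-0.5928-0.0829i)·(-0.1110-0.0695i)  (+0.1361+0.0514i)·(+0.3819+0.1097i)  (+0.4790+0.3165i)·(-0.4539+0.0000i)  (+0.2845+0.2967i)·(-0.3819+0.1097i)  (+0.0815+0.1353i)·(-0.1110+0.0695i)  (+0.0106+0.0321i)·(-0.0143+0.0159i)
Y_3^1(R⁻¹ n̂) = -0.266538-0.145903i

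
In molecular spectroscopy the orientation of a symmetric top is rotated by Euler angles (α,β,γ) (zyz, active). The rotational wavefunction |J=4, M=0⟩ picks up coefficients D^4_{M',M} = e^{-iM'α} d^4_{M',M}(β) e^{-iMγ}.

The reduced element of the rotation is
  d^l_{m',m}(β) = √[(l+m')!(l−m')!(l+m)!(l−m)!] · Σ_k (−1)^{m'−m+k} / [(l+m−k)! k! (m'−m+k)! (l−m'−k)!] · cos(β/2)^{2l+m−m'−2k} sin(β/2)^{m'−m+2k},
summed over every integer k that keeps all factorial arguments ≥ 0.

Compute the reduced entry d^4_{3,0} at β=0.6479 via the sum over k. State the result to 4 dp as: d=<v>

d^4_{3,0}(β=0.6479) via the finite sum:
Half-angle: c=0.947985, s=0.318314. N=√(5040·1·24·24)=1703.830978
k∈{0,1} keeps every argument non-negative
  k=0: (−1)^3·1703.8310/(144)·0.9480^5·0.3183^3 = -0.292172
  k=1: (−1)^4·1703.8310/(144)·0.9480^3·0.3183^5 = +0.032942
d^4_{3,0}(0.6479) = -0.292172 +0.032942 = -0.259230

d=-0.2592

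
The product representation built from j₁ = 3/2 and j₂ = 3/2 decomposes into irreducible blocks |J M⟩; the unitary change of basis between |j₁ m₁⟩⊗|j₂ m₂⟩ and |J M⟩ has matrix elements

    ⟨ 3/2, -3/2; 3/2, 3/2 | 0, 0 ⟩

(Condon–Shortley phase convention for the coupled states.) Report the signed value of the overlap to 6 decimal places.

-0.500000

j₁+j₂−J=3  J+j₁−j₂=0  J−j₁+j₂=0  j₁+j₂+J+1=4
(j₁±m₁, j₂±m₂, J±M) = (0,3,3,0,0,0)
P² = 9
sum k=3..3:
  [3] −1/6 = -1/6
S = -1/6
C² = P²·S² = 1/4 ; C = -0.500000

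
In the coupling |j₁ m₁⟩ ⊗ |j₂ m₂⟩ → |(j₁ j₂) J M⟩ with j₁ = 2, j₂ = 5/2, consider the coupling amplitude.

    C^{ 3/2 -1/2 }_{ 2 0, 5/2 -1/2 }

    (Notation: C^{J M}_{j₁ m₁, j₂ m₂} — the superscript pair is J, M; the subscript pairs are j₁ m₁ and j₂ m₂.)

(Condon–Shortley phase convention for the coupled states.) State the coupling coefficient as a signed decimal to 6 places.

√[4·3!1!2!/7! · 2!2!2!3!1!2!] = √(32/35)
  +(−1)^1/∏(1,2,1,1,0,1)! = -1/2  (running -1/2)
  +(−1)^2/∏(2,1,0,0,1,2)! = 1/4  (running -1/4)
⟨..|..⟩ = √(32/35)·(-1/4) = -0.239046

−√(2/35) ≈ -0.239046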